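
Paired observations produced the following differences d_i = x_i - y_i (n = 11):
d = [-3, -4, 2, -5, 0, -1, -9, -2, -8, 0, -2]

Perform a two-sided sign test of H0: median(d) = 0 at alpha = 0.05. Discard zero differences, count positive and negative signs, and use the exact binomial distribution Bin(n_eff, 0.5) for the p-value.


Step 1: Discard zero differences. Original n = 11; n_eff = number of nonzero differences = 9.
Nonzero differences (with sign): -3, -4, +2, -5, -1, -9, -2, -8, -2
Step 2: Count signs: positive = 1, negative = 8.
Step 3: Under H0: P(positive) = 0.5, so the number of positives S ~ Bin(9, 0.5).
Step 4: Two-sided exact p-value = sum of Bin(9,0.5) probabilities at or below the observed probability = 0.039062.
Step 5: alpha = 0.05. reject H0.

n_eff = 9, pos = 1, neg = 8, p = 0.039062, reject H0.


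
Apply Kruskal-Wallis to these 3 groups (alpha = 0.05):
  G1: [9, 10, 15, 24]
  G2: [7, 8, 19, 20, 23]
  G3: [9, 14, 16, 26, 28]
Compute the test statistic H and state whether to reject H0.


Step 1: Combine all N = 14 observations and assign midranks.
sorted (value, group, rank): (7,G2,1), (8,G2,2), (9,G1,3.5), (9,G3,3.5), (10,G1,5), (14,G3,6), (15,G1,7), (16,G3,8), (19,G2,9), (20,G2,10), (23,G2,11), (24,G1,12), (26,G3,13), (28,G3,14)
Step 2: Sum ranks within each group.
R_1 = 27.5 (n_1 = 4)
R_2 = 33 (n_2 = 5)
R_3 = 44.5 (n_3 = 5)
Step 3: H = 12/(N(N+1)) * sum(R_i^2/n_i) - 3(N+1)
     = 12/(14*15) * (27.5^2/4 + 33^2/5 + 44.5^2/5) - 3*15
     = 0.057143 * 802.913 - 45
     = 0.880714.
Step 4: Ties present; correction factor C = 1 - 6/(14^3 - 14) = 0.997802. Corrected H = 0.880714 / 0.997802 = 0.882654.
Step 5: Under H0, H ~ chi^2(2); p-value = 0.643182.
Step 6: alpha = 0.05. fail to reject H0.

H = 0.8827, df = 2, p = 0.643182, fail to reject H0.


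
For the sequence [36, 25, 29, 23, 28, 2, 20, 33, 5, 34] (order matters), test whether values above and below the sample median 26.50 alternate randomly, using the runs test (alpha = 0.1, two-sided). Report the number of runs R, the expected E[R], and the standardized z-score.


Step 1: Compute median = 26.50; label A = above, B = below.
Labels in order: ABABABBABA  (n_A = 5, n_B = 5)
Step 2: Count runs R = 9.
Step 3: Under H0 (random ordering), E[R] = 2*n_A*n_B/(n_A+n_B) + 1 = 2*5*5/10 + 1 = 6.0000.
        Var[R] = 2*n_A*n_B*(2*n_A*n_B - n_A - n_B) / ((n_A+n_B)^2 * (n_A+n_B-1)) = 2000/900 = 2.2222.
        SD[R] = 1.4907.
Step 4: Continuity-corrected z = (R - 0.5 - E[R]) / SD[R] = (9 - 0.5 - 6.0000) / 1.4907 = 1.6771.
Step 5: Two-sided p-value via normal approximation = 2*(1 - Phi(|z|)) = 0.093533.
Step 6: alpha = 0.1. reject H0.

R = 9, z = 1.6771, p = 0.093533, reject H0.


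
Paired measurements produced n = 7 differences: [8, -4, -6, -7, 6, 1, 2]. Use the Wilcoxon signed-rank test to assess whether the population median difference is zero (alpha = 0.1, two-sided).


Step 1: Drop any zero differences (none here) and take |d_i|.
|d| = [8, 4, 6, 7, 6, 1, 2]
Step 2: Midrank |d_i| (ties get averaged ranks).
ranks: |8|->7, |4|->3, |6|->4.5, |7|->6, |6|->4.5, |1|->1, |2|->2
Step 3: Attach original signs; sum ranks with positive sign and with negative sign.
W+ = 7 + 4.5 + 1 + 2 = 14.5
W- = 3 + 4.5 + 6 = 13.5
(Check: W+ + W- = 28 should equal n(n+1)/2 = 28.)
Step 4: Test statistic W = min(W+, W-) = 13.5.
Step 5: Ties in |d|, so use the tie-corrected normal approximation.
        E[W] = n(n+1)/4 = 7*8/4 = 14.
        Tie groups: |d|=6 (t=2); sum(t^3 - t) = 6.
        Var[W] = n(n+1)(2n+1)/24 - sum(t^3-t)/48 = 840/24 - 6/48 = 34.875.
        z = (W - E[W]) / sqrt(Var[W]) = (13.5 - 14) / 5.9055 = -0.0847.
        Two-sided p = 2*Phi(z) = 0.932526.
Step 6: alpha = 0.1. fail to reject H0.

W+ = 14.5, W- = 13.5, W = min = 13.5, p = 0.932526, fail to reject H0.


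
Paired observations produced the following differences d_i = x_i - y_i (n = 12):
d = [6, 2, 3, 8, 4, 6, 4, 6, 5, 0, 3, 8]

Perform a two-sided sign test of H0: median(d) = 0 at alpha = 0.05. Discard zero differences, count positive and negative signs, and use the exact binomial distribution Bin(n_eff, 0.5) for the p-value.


Step 1: Discard zero differences. Original n = 12; n_eff = number of nonzero differences = 11.
Nonzero differences (with sign): +6, +2, +3, +8, +4, +6, +4, +6, +5, +3, +8
Step 2: Count signs: positive = 11, negative = 0.
Step 3: Under H0: P(positive) = 0.5, so the number of positives S ~ Bin(11, 0.5).
Step 4: Two-sided exact p-value = sum of Bin(11,0.5) probabilities at or below the observed probability = 0.000977.
Step 5: alpha = 0.05. reject H0.

n_eff = 11, pos = 11, neg = 0, p = 0.000977, reject H0.


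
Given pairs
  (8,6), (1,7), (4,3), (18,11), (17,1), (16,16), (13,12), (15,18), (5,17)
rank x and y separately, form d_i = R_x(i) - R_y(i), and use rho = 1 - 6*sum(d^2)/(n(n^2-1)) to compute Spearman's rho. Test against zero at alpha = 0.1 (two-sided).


Step 1: Rank x and y separately (midranks; no ties here).
rank(x): 8->4, 1->1, 4->2, 18->9, 17->8, 16->7, 13->5, 15->6, 5->3
rank(y): 6->3, 7->4, 3->2, 11->5, 1->1, 16->7, 12->6, 18->9, 17->8
Step 2: d_i = R_x(i) - R_y(i); compute d_i^2.
  (4-3)^2=1, (1-4)^2=9, (2-2)^2=0, (9-5)^2=16, (8-1)^2=49, (7-7)^2=0, (5-6)^2=1, (6-9)^2=9, (3-8)^2=25
sum(d^2) = 110.
Step 3: rho = 1 - 6*110 / (9*(9^2 - 1)) = 1 - 660/720 = 0.083333.
Step 4: Under H0, t = rho * sqrt((n-2)/(1-rho^2)) = 0.2212 ~ t(7).
Step 5: Two-sided p-value from the t-distribution with 7 df = 0.831214.
Step 6: alpha = 0.1. fail to reject H0.

rho = 0.0833, p = 0.831214, fail to reject H0 at alpha = 0.1.


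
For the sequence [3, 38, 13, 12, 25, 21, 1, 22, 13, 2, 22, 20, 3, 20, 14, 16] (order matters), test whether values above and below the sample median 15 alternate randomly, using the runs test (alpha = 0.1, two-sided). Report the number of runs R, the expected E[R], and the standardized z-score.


Step 1: Compute median = 15; label A = above, B = below.
Labels in order: BABBAABABBAABABA  (n_A = 8, n_B = 8)
Step 2: Count runs R = 12.
Step 3: Under H0 (random ordering), E[R] = 2*n_A*n_B/(n_A+n_B) + 1 = 2*8*8/16 + 1 = 9.0000.
        Var[R] = 2*n_A*n_B*(2*n_A*n_B - n_A - n_B) / ((n_A+n_B)^2 * (n_A+n_B-1)) = 14336/3840 = 3.7333.
        SD[R] = 1.9322.
Step 4: Continuity-corrected z = (R - 0.5 - E[R]) / SD[R] = (12 - 0.5 - 9.0000) / 1.9322 = 1.2939.
Step 5: Two-sided p-value via normal approximation = 2*(1 - Phi(|z|)) = 0.195709.
Step 6: alpha = 0.1. fail to reject H0.

R = 12, z = 1.2939, p = 0.195709, fail to reject H0.


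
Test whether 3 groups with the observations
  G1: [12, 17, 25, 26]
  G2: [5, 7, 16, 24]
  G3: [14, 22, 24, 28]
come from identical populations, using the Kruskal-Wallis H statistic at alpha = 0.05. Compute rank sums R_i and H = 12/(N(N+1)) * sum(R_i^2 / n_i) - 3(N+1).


Step 1: Combine all N = 12 observations and assign midranks.
sorted (value, group, rank): (5,G2,1), (7,G2,2), (12,G1,3), (14,G3,4), (16,G2,5), (17,G1,6), (22,G3,7), (24,G2,8.5), (24,G3,8.5), (25,G1,10), (26,G1,11), (28,G3,12)
Step 2: Sum ranks within each group.
R_1 = 30 (n_1 = 4)
R_2 = 16.5 (n_2 = 4)
R_3 = 31.5 (n_3 = 4)
Step 3: H = 12/(N(N+1)) * sum(R_i^2/n_i) - 3(N+1)
     = 12/(12*13) * (30^2/4 + 16.5^2/4 + 31.5^2/4) - 3*13
     = 0.076923 * 541.125 - 39
     = 2.625000.
Step 4: Ties present; correction factor C = 1 - 6/(12^3 - 12) = 0.996503. Corrected H = 2.625000 / 0.996503 = 2.634211.
Step 5: Under H0, H ~ chi^2(2); p-value = 0.267910.
Step 6: alpha = 0.05. fail to reject H0.

H = 2.6342, df = 2, p = 0.267910, fail to reject H0.


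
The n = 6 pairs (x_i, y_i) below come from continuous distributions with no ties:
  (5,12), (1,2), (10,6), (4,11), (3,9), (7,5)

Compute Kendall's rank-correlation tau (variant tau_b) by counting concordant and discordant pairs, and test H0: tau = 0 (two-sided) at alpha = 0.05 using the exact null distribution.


Step 1: Enumerate the 15 unordered pairs (i,j) with i<j and classify each by sign(x_j-x_i) * sign(y_j-y_i).
  (1,2):dx=-4,dy=-10->C; (1,3):dx=+5,dy=-6->D; (1,4):dx=-1,dy=-1->C; (1,5):dx=-2,dy=-3->C
  (1,6):dx=+2,dy=-7->D; (2,3):dx=+9,dy=+4->C; (2,4):dx=+3,dy=+9->C; (2,5):dx=+2,dy=+7->C
  (2,6):dx=+6,dy=+3->C; (3,4):dx=-6,dy=+5->D; (3,5):dx=-7,dy=+3->D; (3,6):dx=-3,dy=-1->C
  (4,5):dx=-1,dy=-2->C; (4,6):dx=+3,dy=-6->D; (5,6):dx=+4,dy=-4->D
Step 2: C = 9, D = 6, total pairs = 15.
Step 3: tau = (C - D)/(n(n-1)/2) = (9 - 6)/15 = 0.200000.
Step 4: Exact two-sided p-value (enumerate n! = 720 permutations of y under H0): p = 0.719444.
Step 5: alpha = 0.05. fail to reject H0.

tau_b = 0.2000 (C=9, D=6), p = 0.719444, fail to reject H0.


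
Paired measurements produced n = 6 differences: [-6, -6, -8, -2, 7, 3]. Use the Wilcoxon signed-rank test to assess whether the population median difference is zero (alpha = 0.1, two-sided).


Step 1: Drop any zero differences (none here) and take |d_i|.
|d| = [6, 6, 8, 2, 7, 3]
Step 2: Midrank |d_i| (ties get averaged ranks).
ranks: |6|->3.5, |6|->3.5, |8|->6, |2|->1, |7|->5, |3|->2
Step 3: Attach original signs; sum ranks with positive sign and with negative sign.
W+ = 5 + 2 = 7
W- = 3.5 + 3.5 + 6 + 1 = 14
(Check: W+ + W- = 21 should equal n(n+1)/2 = 21.)
Step 4: Test statistic W = min(W+, W-) = 7.
Step 5: Ties in |d|, so use the tie-corrected normal approximation.
        E[W] = n(n+1)/4 = 6*7/4 = 10.5.
        Tie groups: |d|=6 (t=2); sum(t^3 - t) = 6.
        Var[W] = n(n+1)(2n+1)/24 - sum(t^3-t)/48 = 546/24 - 6/48 = 22.625.
        z = (W - E[W]) / sqrt(Var[W]) = (7 - 10.5) / 4.7566 = -0.7358.
        Two-sided p = 2*Phi(z) = 0.461838.
Step 6: alpha = 0.1. fail to reject H0.

W+ = 7, W- = 14, W = min = 7, p = 0.461838, fail to reject H0.


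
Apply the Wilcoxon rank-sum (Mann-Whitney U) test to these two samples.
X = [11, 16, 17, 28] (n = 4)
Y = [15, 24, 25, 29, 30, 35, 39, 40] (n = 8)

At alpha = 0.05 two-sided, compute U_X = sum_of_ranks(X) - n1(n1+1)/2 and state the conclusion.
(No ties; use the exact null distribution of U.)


Step 1: Combine and sort all 12 observations; assign midranks.
sorted (value, group): (11,X), (15,Y), (16,X), (17,X), (24,Y), (25,Y), (28,X), (29,Y), (30,Y), (35,Y), (39,Y), (40,Y)
ranks: 11->1, 15->2, 16->3, 17->4, 24->5, 25->6, 28->7, 29->8, 30->9, 35->10, 39->11, 40->12
Step 2: Rank sum for X: R1 = 1 + 3 + 4 + 7 = 15.
Step 3: U_X = R1 - n1(n1+1)/2 = 15 - 4*5/2 = 15 - 10 = 5.
       U_Y = n1*n2 - U_X = 32 - 5 = 27.
Step 4: No ties, so the exact null distribution of U (based on enumerating the C(12,4) = 495 equally likely rank assignments) gives the two-sided p-value.
Step 5: p-value = 0.072727; compare to alpha = 0.05. fail to reject H0.

U_X = 5, p = 0.072727, fail to reject H0 at alpha = 0.05.


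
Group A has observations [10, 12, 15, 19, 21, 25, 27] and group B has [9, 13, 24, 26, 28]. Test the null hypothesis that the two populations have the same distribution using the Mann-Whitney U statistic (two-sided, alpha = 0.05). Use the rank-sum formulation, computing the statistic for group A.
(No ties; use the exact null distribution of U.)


Step 1: Combine and sort all 12 observations; assign midranks.
sorted (value, group): (9,Y), (10,X), (12,X), (13,Y), (15,X), (19,X), (21,X), (24,Y), (25,X), (26,Y), (27,X), (28,Y)
ranks: 9->1, 10->2, 12->3, 13->4, 15->5, 19->6, 21->7, 24->8, 25->9, 26->10, 27->11, 28->12
Step 2: Rank sum for X: R1 = 2 + 3 + 5 + 6 + 7 + 9 + 11 = 43.
Step 3: U_X = R1 - n1(n1+1)/2 = 43 - 7*8/2 = 43 - 28 = 15.
       U_Y = n1*n2 - U_X = 35 - 15 = 20.
Step 4: No ties, so the exact null distribution of U (based on enumerating the C(12,7) = 792 equally likely rank assignments) gives the two-sided p-value.
Step 5: p-value = 0.755051; compare to alpha = 0.05. fail to reject H0.

U_X = 15, p = 0.755051, fail to reject H0 at alpha = 0.05.


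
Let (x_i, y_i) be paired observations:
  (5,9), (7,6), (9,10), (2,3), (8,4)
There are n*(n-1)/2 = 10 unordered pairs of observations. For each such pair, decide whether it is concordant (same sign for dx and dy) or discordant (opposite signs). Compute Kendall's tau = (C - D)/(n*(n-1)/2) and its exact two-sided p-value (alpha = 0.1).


Step 1: Enumerate the 10 unordered pairs (i,j) with i<j and classify each by sign(x_j-x_i) * sign(y_j-y_i).
  (1,2):dx=+2,dy=-3->D; (1,3):dx=+4,dy=+1->C; (1,4):dx=-3,dy=-6->C; (1,5):dx=+3,dy=-5->D
  (2,3):dx=+2,dy=+4->C; (2,4):dx=-5,dy=-3->C; (2,5):dx=+1,dy=-2->D; (3,4):dx=-7,dy=-7->C
  (3,5):dx=-1,dy=-6->C; (4,5):dx=+6,dy=+1->C
Step 2: C = 7, D = 3, total pairs = 10.
Step 3: tau = (C - D)/(n(n-1)/2) = (7 - 3)/10 = 0.400000.
Step 4: Exact two-sided p-value (enumerate n! = 120 permutations of y under H0): p = 0.483333.
Step 5: alpha = 0.1. fail to reject H0.

tau_b = 0.4000 (C=7, D=3), p = 0.483333, fail to reject H0.


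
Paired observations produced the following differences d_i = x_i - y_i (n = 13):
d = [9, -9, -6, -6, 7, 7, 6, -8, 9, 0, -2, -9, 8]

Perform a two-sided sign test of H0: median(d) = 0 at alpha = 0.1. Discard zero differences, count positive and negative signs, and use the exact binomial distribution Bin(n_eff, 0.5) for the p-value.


Step 1: Discard zero differences. Original n = 13; n_eff = number of nonzero differences = 12.
Nonzero differences (with sign): +9, -9, -6, -6, +7, +7, +6, -8, +9, -2, -9, +8
Step 2: Count signs: positive = 6, negative = 6.
Step 3: Under H0: P(positive) = 0.5, so the number of positives S ~ Bin(12, 0.5).
Step 4: Two-sided exact p-value = sum of Bin(12,0.5) probabilities at or below the observed probability = 1.000000.
Step 5: alpha = 0.1. fail to reject H0.

n_eff = 12, pos = 6, neg = 6, p = 1.000000, fail to reject H0.


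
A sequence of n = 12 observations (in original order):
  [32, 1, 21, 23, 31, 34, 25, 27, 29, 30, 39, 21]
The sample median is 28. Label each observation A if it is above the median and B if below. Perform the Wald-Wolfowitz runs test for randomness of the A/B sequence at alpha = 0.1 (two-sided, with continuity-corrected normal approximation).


Step 1: Compute median = 28; label A = above, B = below.
Labels in order: ABBBAABBAAAB  (n_A = 6, n_B = 6)
Step 2: Count runs R = 6.
Step 3: Under H0 (random ordering), E[R] = 2*n_A*n_B/(n_A+n_B) + 1 = 2*6*6/12 + 1 = 7.0000.
        Var[R] = 2*n_A*n_B*(2*n_A*n_B - n_A - n_B) / ((n_A+n_B)^2 * (n_A+n_B-1)) = 4320/1584 = 2.7273.
        SD[R] = 1.6514.
Step 4: Continuity-corrected z = (R + 0.5 - E[R]) / SD[R] = (6 + 0.5 - 7.0000) / 1.6514 = -0.3028.
Step 5: Two-sided p-value via normal approximation = 2*(1 - Phi(|z|)) = 0.762069.
Step 6: alpha = 0.1. fail to reject H0.

R = 6, z = -0.3028, p = 0.762069, fail to reject H0.


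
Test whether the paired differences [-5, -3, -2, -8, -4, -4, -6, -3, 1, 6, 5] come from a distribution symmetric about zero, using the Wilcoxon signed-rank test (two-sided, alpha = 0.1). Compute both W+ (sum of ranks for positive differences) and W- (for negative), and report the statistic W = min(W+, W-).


Step 1: Drop any zero differences (none here) and take |d_i|.
|d| = [5, 3, 2, 8, 4, 4, 6, 3, 1, 6, 5]
Step 2: Midrank |d_i| (ties get averaged ranks).
ranks: |5|->7.5, |3|->3.5, |2|->2, |8|->11, |4|->5.5, |4|->5.5, |6|->9.5, |3|->3.5, |1|->1, |6|->9.5, |5|->7.5
Step 3: Attach original signs; sum ranks with positive sign and with negative sign.
W+ = 1 + 9.5 + 7.5 = 18
W- = 7.5 + 3.5 + 2 + 11 + 5.5 + 5.5 + 9.5 + 3.5 = 48
(Check: W+ + W- = 66 should equal n(n+1)/2 = 66.)
Step 4: Test statistic W = min(W+, W-) = 18.
Step 5: Ties in |d|, so use the tie-corrected normal approximation.
        E[W] = n(n+1)/4 = 11*12/4 = 33.
        Tie groups: |d|=3 (t=2), |d|=4 (t=2), |d|=5 (t=2), |d|=6 (t=2); sum(t^3 - t) = 24.
        Var[W] = n(n+1)(2n+1)/24 - sum(t^3-t)/48 = 3036/24 - 24/48 = 126.
        z = (W - E[W]) / sqrt(Var[W]) = (18 - 33) / 11.2250 = -1.3363.
        Two-sided p = 2*Phi(z) = 0.181449.
Step 6: alpha = 0.1. fail to reject H0.

W+ = 18, W- = 48, W = min = 18, p = 0.181449, fail to reject H0.


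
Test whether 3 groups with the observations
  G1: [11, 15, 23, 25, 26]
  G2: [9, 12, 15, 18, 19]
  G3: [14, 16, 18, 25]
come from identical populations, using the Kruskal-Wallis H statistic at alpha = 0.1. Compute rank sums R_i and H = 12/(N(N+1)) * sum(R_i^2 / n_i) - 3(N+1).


Step 1: Combine all N = 14 observations and assign midranks.
sorted (value, group, rank): (9,G2,1), (11,G1,2), (12,G2,3), (14,G3,4), (15,G1,5.5), (15,G2,5.5), (16,G3,7), (18,G2,8.5), (18,G3,8.5), (19,G2,10), (23,G1,11), (25,G1,12.5), (25,G3,12.5), (26,G1,14)
Step 2: Sum ranks within each group.
R_1 = 45 (n_1 = 5)
R_2 = 28 (n_2 = 5)
R_3 = 32 (n_3 = 4)
Step 3: H = 12/(N(N+1)) * sum(R_i^2/n_i) - 3(N+1)
     = 12/(14*15) * (45^2/5 + 28^2/5 + 32^2/4) - 3*15
     = 0.057143 * 817.8 - 45
     = 1.731429.
Step 4: Ties present; correction factor C = 1 - 18/(14^3 - 14) = 0.993407. Corrected H = 1.731429 / 0.993407 = 1.742920.
Step 5: Under H0, H ~ chi^2(2); p-value = 0.418340.
Step 6: alpha = 0.1. fail to reject H0.

H = 1.7429, df = 2, p = 0.418340, fail to reject H0.


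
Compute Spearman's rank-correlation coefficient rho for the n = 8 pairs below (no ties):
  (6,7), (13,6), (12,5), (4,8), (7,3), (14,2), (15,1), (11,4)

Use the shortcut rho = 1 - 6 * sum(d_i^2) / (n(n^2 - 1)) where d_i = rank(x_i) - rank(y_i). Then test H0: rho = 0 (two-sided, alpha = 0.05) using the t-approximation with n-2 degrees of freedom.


Step 1: Rank x and y separately (midranks; no ties here).
rank(x): 6->2, 13->6, 12->5, 4->1, 7->3, 14->7, 15->8, 11->4
rank(y): 7->7, 6->6, 5->5, 8->8, 3->3, 2->2, 1->1, 4->4
Step 2: d_i = R_x(i) - R_y(i); compute d_i^2.
  (2-7)^2=25, (6-6)^2=0, (5-5)^2=0, (1-8)^2=49, (3-3)^2=0, (7-2)^2=25, (8-1)^2=49, (4-4)^2=0
sum(d^2) = 148.
Step 3: rho = 1 - 6*148 / (8*(8^2 - 1)) = 1 - 888/504 = -0.761905.
Step 4: Under H0, t = rho * sqrt((n-2)/(1-rho^2)) = -2.8814 ~ t(6).
Step 5: Two-sided p-value from the t-distribution with 6 df = 0.028005.
Step 6: alpha = 0.05. reject H0.

rho = -0.7619, p = 0.028005, reject H0 at alpha = 0.05.


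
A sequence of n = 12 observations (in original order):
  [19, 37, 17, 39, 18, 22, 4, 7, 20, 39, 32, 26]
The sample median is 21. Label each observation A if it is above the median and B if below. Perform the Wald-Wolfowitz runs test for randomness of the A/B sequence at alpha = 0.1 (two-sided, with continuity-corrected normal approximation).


Step 1: Compute median = 21; label A = above, B = below.
Labels in order: BABABABBBAAA  (n_A = 6, n_B = 6)
Step 2: Count runs R = 8.
Step 3: Under H0 (random ordering), E[R] = 2*n_A*n_B/(n_A+n_B) + 1 = 2*6*6/12 + 1 = 7.0000.
        Var[R] = 2*n_A*n_B*(2*n_A*n_B - n_A - n_B) / ((n_A+n_B)^2 * (n_A+n_B-1)) = 4320/1584 = 2.7273.
        SD[R] = 1.6514.
Step 4: Continuity-corrected z = (R - 0.5 - E[R]) / SD[R] = (8 - 0.5 - 7.0000) / 1.6514 = 0.3028.
Step 5: Two-sided p-value via normal approximation = 2*(1 - Phi(|z|)) = 0.762069.
Step 6: alpha = 0.1. fail to reject H0.

R = 8, z = 0.3028, p = 0.762069, fail to reject H0.


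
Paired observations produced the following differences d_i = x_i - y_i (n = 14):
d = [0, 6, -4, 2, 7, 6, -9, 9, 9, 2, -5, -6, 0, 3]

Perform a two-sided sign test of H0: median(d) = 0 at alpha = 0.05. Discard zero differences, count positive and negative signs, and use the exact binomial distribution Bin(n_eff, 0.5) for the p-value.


Step 1: Discard zero differences. Original n = 14; n_eff = number of nonzero differences = 12.
Nonzero differences (with sign): +6, -4, +2, +7, +6, -9, +9, +9, +2, -5, -6, +3
Step 2: Count signs: positive = 8, negative = 4.
Step 3: Under H0: P(positive) = 0.5, so the number of positives S ~ Bin(12, 0.5).
Step 4: Two-sided exact p-value = sum of Bin(12,0.5) probabilities at or below the observed probability = 0.387695.
Step 5: alpha = 0.05. fail to reject H0.

n_eff = 12, pos = 8, neg = 4, p = 0.387695, fail to reject H0.


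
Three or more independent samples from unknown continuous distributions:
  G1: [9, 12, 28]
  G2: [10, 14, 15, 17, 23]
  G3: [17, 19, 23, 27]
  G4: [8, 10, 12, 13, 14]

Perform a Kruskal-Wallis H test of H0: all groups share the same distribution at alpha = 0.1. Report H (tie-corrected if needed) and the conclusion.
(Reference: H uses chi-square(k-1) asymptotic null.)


Step 1: Combine all N = 17 observations and assign midranks.
sorted (value, group, rank): (8,G4,1), (9,G1,2), (10,G2,3.5), (10,G4,3.5), (12,G1,5.5), (12,G4,5.5), (13,G4,7), (14,G2,8.5), (14,G4,8.5), (15,G2,10), (17,G2,11.5), (17,G3,11.5), (19,G3,13), (23,G2,14.5), (23,G3,14.5), (27,G3,16), (28,G1,17)
Step 2: Sum ranks within each group.
R_1 = 24.5 (n_1 = 3)
R_2 = 48 (n_2 = 5)
R_3 = 55 (n_3 = 4)
R_4 = 25.5 (n_4 = 5)
Step 3: H = 12/(N(N+1)) * sum(R_i^2/n_i) - 3(N+1)
     = 12/(17*18) * (24.5^2/3 + 48^2/5 + 55^2/4 + 25.5^2/5) - 3*18
     = 0.039216 * 1547.18 - 54
     = 6.673856.
Step 4: Ties present; correction factor C = 1 - 30/(17^3 - 17) = 0.993873. Corrected H = 6.673856 / 0.993873 = 6.715002.
Step 5: Under H0, H ~ chi^2(3); p-value = 0.081558.
Step 6: alpha = 0.1. reject H0.

H = 6.7150, df = 3, p = 0.081558, reject H0.


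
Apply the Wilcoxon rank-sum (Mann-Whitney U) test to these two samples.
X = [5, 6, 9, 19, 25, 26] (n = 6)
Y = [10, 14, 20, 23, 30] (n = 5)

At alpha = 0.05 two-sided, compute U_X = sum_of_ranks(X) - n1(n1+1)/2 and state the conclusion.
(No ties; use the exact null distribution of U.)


Step 1: Combine and sort all 11 observations; assign midranks.
sorted (value, group): (5,X), (6,X), (9,X), (10,Y), (14,Y), (19,X), (20,Y), (23,Y), (25,X), (26,X), (30,Y)
ranks: 5->1, 6->2, 9->3, 10->4, 14->5, 19->6, 20->7, 23->8, 25->9, 26->10, 30->11
Step 2: Rank sum for X: R1 = 1 + 2 + 3 + 6 + 9 + 10 = 31.
Step 3: U_X = R1 - n1(n1+1)/2 = 31 - 6*7/2 = 31 - 21 = 10.
       U_Y = n1*n2 - U_X = 30 - 10 = 20.
Step 4: No ties, so the exact null distribution of U (based on enumerating the C(11,6) = 462 equally likely rank assignments) gives the two-sided p-value.
Step 5: p-value = 0.428571; compare to alpha = 0.05. fail to reject H0.

U_X = 10, p = 0.428571, fail to reject H0 at alpha = 0.05.


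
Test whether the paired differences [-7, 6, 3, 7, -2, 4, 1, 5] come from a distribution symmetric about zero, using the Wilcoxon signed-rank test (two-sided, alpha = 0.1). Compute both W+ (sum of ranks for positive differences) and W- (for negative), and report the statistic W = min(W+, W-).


Step 1: Drop any zero differences (none here) and take |d_i|.
|d| = [7, 6, 3, 7, 2, 4, 1, 5]
Step 2: Midrank |d_i| (ties get averaged ranks).
ranks: |7|->7.5, |6|->6, |3|->3, |7|->7.5, |2|->2, |4|->4, |1|->1, |5|->5
Step 3: Attach original signs; sum ranks with positive sign and with negative sign.
W+ = 6 + 3 + 7.5 + 4 + 1 + 5 = 26.5
W- = 7.5 + 2 = 9.5
(Check: W+ + W- = 36 should equal n(n+1)/2 = 36.)
Step 4: Test statistic W = min(W+, W-) = 9.5.
Step 5: Ties in |d|, so use the tie-corrected normal approximation.
        E[W] = n(n+1)/4 = 8*9/4 = 18.
        Tie groups: |d|=7 (t=2); sum(t^3 - t) = 6.
        Var[W] = n(n+1)(2n+1)/24 - sum(t^3-t)/48 = 1224/24 - 6/48 = 50.875.
        z = (W - E[W]) / sqrt(Var[W]) = (9.5 - 18) / 7.1327 = -1.1917.
        Two-sided p = 2*Phi(z) = 0.233379.
Step 6: alpha = 0.1. fail to reject H0.

W+ = 26.5, W- = 9.5, W = min = 9.5, p = 0.233379, fail to reject H0.


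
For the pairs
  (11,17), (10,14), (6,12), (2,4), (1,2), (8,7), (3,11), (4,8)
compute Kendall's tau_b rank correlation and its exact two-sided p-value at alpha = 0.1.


Step 1: Enumerate the 28 unordered pairs (i,j) with i<j and classify each by sign(x_j-x_i) * sign(y_j-y_i).
  (1,2):dx=-1,dy=-3->C; (1,3):dx=-5,dy=-5->C; (1,4):dx=-9,dy=-13->C; (1,5):dx=-10,dy=-15->C
  (1,6):dx=-3,dy=-10->C; (1,7):dx=-8,dy=-6->C; (1,8):dx=-7,dy=-9->C; (2,3):dx=-4,dy=-2->C
  (2,4):dx=-8,dy=-10->C; (2,5):dx=-9,dy=-12->C; (2,6):dx=-2,dy=-7->C; (2,7):dx=-7,dy=-3->C
  (2,8):dx=-6,dy=-6->C; (3,4):dx=-4,dy=-8->C; (3,5):dx=-5,dy=-10->C; (3,6):dx=+2,dy=-5->D
  (3,7):dx=-3,dy=-1->C; (3,8):dx=-2,dy=-4->C; (4,5):dx=-1,dy=-2->C; (4,6):dx=+6,dy=+3->C
  (4,7):dx=+1,dy=+7->C; (4,8):dx=+2,dy=+4->C; (5,6):dx=+7,dy=+5->C; (5,7):dx=+2,dy=+9->C
  (5,8):dx=+3,dy=+6->C; (6,7):dx=-5,dy=+4->D; (6,8):dx=-4,dy=+1->D; (7,8):dx=+1,dy=-3->D
Step 2: C = 24, D = 4, total pairs = 28.
Step 3: tau = (C - D)/(n(n-1)/2) = (24 - 4)/28 = 0.714286.
Step 4: Exact two-sided p-value (enumerate n! = 40320 permutations of y under H0): p = 0.014137.
Step 5: alpha = 0.1. reject H0.

tau_b = 0.7143 (C=24, D=4), p = 0.014137, reject H0.


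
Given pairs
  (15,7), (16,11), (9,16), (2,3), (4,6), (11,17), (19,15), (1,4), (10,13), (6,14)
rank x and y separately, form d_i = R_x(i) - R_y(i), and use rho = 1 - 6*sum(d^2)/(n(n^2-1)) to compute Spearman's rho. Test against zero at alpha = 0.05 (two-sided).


Step 1: Rank x and y separately (midranks; no ties here).
rank(x): 15->8, 16->9, 9->5, 2->2, 4->3, 11->7, 19->10, 1->1, 10->6, 6->4
rank(y): 7->4, 11->5, 16->9, 3->1, 6->3, 17->10, 15->8, 4->2, 13->6, 14->7
Step 2: d_i = R_x(i) - R_y(i); compute d_i^2.
  (8-4)^2=16, (9-5)^2=16, (5-9)^2=16, (2-1)^2=1, (3-3)^2=0, (7-10)^2=9, (10-8)^2=4, (1-2)^2=1, (6-6)^2=0, (4-7)^2=9
sum(d^2) = 72.
Step 3: rho = 1 - 6*72 / (10*(10^2 - 1)) = 1 - 432/990 = 0.563636.
Step 4: Under H0, t = rho * sqrt((n-2)/(1-rho^2)) = 1.9300 ~ t(8).
Step 5: Two-sided p-value from the t-distribution with 8 df = 0.089724.
Step 6: alpha = 0.05. fail to reject H0.

rho = 0.5636, p = 0.089724, fail to reject H0 at alpha = 0.05.


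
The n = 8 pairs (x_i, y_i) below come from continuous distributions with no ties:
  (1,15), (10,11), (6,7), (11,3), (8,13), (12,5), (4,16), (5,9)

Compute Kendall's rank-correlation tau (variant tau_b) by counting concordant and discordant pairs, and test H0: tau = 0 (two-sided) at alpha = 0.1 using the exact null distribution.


Step 1: Enumerate the 28 unordered pairs (i,j) with i<j and classify each by sign(x_j-x_i) * sign(y_j-y_i).
  (1,2):dx=+9,dy=-4->D; (1,3):dx=+5,dy=-8->D; (1,4):dx=+10,dy=-12->D; (1,5):dx=+7,dy=-2->D
  (1,6):dx=+11,dy=-10->D; (1,7):dx=+3,dy=+1->C; (1,8):dx=+4,dy=-6->D; (2,3):dx=-4,dy=-4->C
  (2,4):dx=+1,dy=-8->D; (2,5):dx=-2,dy=+2->D; (2,6):dx=+2,dy=-6->D; (2,7):dx=-6,dy=+5->D
  (2,8):dx=-5,dy=-2->C; (3,4):dx=+5,dy=-4->D; (3,5):dx=+2,dy=+6->C; (3,6):dx=+6,dy=-2->D
  (3,7):dx=-2,dy=+9->D; (3,8):dx=-1,dy=+2->D; (4,5):dx=-3,dy=+10->D; (4,6):dx=+1,dy=+2->C
  (4,7):dx=-7,dy=+13->D; (4,8):dx=-6,dy=+6->D; (5,6):dx=+4,dy=-8->D; (5,7):dx=-4,dy=+3->D
  (5,8):dx=-3,dy=-4->C; (6,7):dx=-8,dy=+11->D; (6,8):dx=-7,dy=+4->D; (7,8):dx=+1,dy=-7->D
Step 2: C = 6, D = 22, total pairs = 28.
Step 3: tau = (C - D)/(n(n-1)/2) = (6 - 22)/28 = -0.571429.
Step 4: Exact two-sided p-value (enumerate n! = 40320 permutations of y under H0): p = 0.061012.
Step 5: alpha = 0.1. reject H0.

tau_b = -0.5714 (C=6, D=22), p = 0.061012, reject H0.


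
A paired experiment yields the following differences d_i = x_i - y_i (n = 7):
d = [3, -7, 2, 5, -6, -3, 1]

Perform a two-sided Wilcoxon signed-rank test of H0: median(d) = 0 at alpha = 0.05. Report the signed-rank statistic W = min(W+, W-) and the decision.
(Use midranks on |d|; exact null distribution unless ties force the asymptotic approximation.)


Step 1: Drop any zero differences (none here) and take |d_i|.
|d| = [3, 7, 2, 5, 6, 3, 1]
Step 2: Midrank |d_i| (ties get averaged ranks).
ranks: |3|->3.5, |7|->7, |2|->2, |5|->5, |6|->6, |3|->3.5, |1|->1
Step 3: Attach original signs; sum ranks with positive sign and with negative sign.
W+ = 3.5 + 2 + 5 + 1 = 11.5
W- = 7 + 6 + 3.5 = 16.5
(Check: W+ + W- = 28 should equal n(n+1)/2 = 28.)
Step 4: Test statistic W = min(W+, W-) = 11.5.
Step 5: Ties in |d|, so use the tie-corrected normal approximation.
        E[W] = n(n+1)/4 = 7*8/4 = 14.
        Tie groups: |d|=3 (t=2); sum(t^3 - t) = 6.
        Var[W] = n(n+1)(2n+1)/24 - sum(t^3-t)/48 = 840/24 - 6/48 = 34.875.
        z = (W - E[W]) / sqrt(Var[W]) = (11.5 - 14) / 5.9055 = -0.4233.
        Two-sided p = 2*Phi(z) = 0.672052.
Step 6: alpha = 0.05. fail to reject H0.

W+ = 11.5, W- = 16.5, W = min = 11.5, p = 0.672052, fail to reject H0.


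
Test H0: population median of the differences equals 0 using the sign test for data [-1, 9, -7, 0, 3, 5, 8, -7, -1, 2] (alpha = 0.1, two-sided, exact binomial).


Step 1: Discard zero differences. Original n = 10; n_eff = number of nonzero differences = 9.
Nonzero differences (with sign): -1, +9, -7, +3, +5, +8, -7, -1, +2
Step 2: Count signs: positive = 5, negative = 4.
Step 3: Under H0: P(positive) = 0.5, so the number of positives S ~ Bin(9, 0.5).
Step 4: Two-sided exact p-value = sum of Bin(9,0.5) probabilities at or below the observed probability = 1.000000.
Step 5: alpha = 0.1. fail to reject H0.

n_eff = 9, pos = 5, neg = 4, p = 1.000000, fail to reject H0.


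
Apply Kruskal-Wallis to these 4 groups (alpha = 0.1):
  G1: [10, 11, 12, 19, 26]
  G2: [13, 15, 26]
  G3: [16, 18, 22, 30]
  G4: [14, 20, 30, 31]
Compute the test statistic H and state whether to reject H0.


Step 1: Combine all N = 16 observations and assign midranks.
sorted (value, group, rank): (10,G1,1), (11,G1,2), (12,G1,3), (13,G2,4), (14,G4,5), (15,G2,6), (16,G3,7), (18,G3,8), (19,G1,9), (20,G4,10), (22,G3,11), (26,G1,12.5), (26,G2,12.5), (30,G3,14.5), (30,G4,14.5), (31,G4,16)
Step 2: Sum ranks within each group.
R_1 = 27.5 (n_1 = 5)
R_2 = 22.5 (n_2 = 3)
R_3 = 40.5 (n_3 = 4)
R_4 = 45.5 (n_4 = 4)
Step 3: H = 12/(N(N+1)) * sum(R_i^2/n_i) - 3(N+1)
     = 12/(16*17) * (27.5^2/5 + 22.5^2/3 + 40.5^2/4 + 45.5^2/4) - 3*17
     = 0.044118 * 1247.62 - 51
     = 4.042279.
Step 4: Ties present; correction factor C = 1 - 12/(16^3 - 16) = 0.997059. Corrected H = 4.042279 / 0.997059 = 4.054204.
Step 5: Under H0, H ~ chi^2(3); p-value = 0.255670.
Step 6: alpha = 0.1. fail to reject H0.

H = 4.0542, df = 3, p = 0.255670, fail to reject H0.


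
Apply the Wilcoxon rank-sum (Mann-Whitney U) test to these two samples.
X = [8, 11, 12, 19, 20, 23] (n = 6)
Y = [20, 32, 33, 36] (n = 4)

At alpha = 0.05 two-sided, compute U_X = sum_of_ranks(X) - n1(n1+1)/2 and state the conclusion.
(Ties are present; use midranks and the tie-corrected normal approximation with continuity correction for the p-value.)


Step 1: Combine and sort all 10 observations; assign midranks.
sorted (value, group): (8,X), (11,X), (12,X), (19,X), (20,X), (20,Y), (23,X), (32,Y), (33,Y), (36,Y)
ranks: 8->1, 11->2, 12->3, 19->4, 20->5.5, 20->5.5, 23->7, 32->8, 33->9, 36->10
Step 2: Rank sum for X: R1 = 1 + 2 + 3 + 4 + 5.5 + 7 = 22.5.
Step 3: U_X = R1 - n1(n1+1)/2 = 22.5 - 6*7/2 = 22.5 - 21 = 1.5.
       U_Y = n1*n2 - U_X = 24 - 1.5 = 22.5.
Step 4: Ties are present, so use the tie-corrected normal approximation (with continuity correction) for the p-value.
Step 5: p-value = 0.032476; compare to alpha = 0.05. reject H0.

U_X = 1.5, p = 0.032476, reject H0 at alpha = 0.05.


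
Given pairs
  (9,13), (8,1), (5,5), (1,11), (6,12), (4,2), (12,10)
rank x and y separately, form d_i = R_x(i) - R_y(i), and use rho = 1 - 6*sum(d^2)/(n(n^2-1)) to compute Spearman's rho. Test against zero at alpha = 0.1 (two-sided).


Step 1: Rank x and y separately (midranks; no ties here).
rank(x): 9->6, 8->5, 5->3, 1->1, 6->4, 4->2, 12->7
rank(y): 13->7, 1->1, 5->3, 11->5, 12->6, 2->2, 10->4
Step 2: d_i = R_x(i) - R_y(i); compute d_i^2.
  (6-7)^2=1, (5-1)^2=16, (3-3)^2=0, (1-5)^2=16, (4-6)^2=4, (2-2)^2=0, (7-4)^2=9
sum(d^2) = 46.
Step 3: rho = 1 - 6*46 / (7*(7^2 - 1)) = 1 - 276/336 = 0.178571.
Step 4: Under H0, t = rho * sqrt((n-2)/(1-rho^2)) = 0.4058 ~ t(5).
Step 5: Two-sided p-value from the t-distribution with 5 df = 0.701658.
Step 6: alpha = 0.1. fail to reject H0.

rho = 0.1786, p = 0.701658, fail to reject H0 at alpha = 0.1.


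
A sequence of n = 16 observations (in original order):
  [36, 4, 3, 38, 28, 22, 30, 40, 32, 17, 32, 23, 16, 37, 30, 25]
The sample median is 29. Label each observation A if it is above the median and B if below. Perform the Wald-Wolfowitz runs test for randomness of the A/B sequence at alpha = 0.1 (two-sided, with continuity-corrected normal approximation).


Step 1: Compute median = 29; label A = above, B = below.
Labels in order: ABBABBAAABABBAAB  (n_A = 8, n_B = 8)
Step 2: Count runs R = 10.
Step 3: Under H0 (random ordering), E[R] = 2*n_A*n_B/(n_A+n_B) + 1 = 2*8*8/16 + 1 = 9.0000.
        Var[R] = 2*n_A*n_B*(2*n_A*n_B - n_A - n_B) / ((n_A+n_B)^2 * (n_A+n_B-1)) = 14336/3840 = 3.7333.
        SD[R] = 1.9322.
Step 4: Continuity-corrected z = (R - 0.5 - E[R]) / SD[R] = (10 - 0.5 - 9.0000) / 1.9322 = 0.2588.
Step 5: Two-sided p-value via normal approximation = 2*(1 - Phi(|z|)) = 0.795809.
Step 6: alpha = 0.1. fail to reject H0.

R = 10, z = 0.2588, p = 0.795809, fail to reject H0.


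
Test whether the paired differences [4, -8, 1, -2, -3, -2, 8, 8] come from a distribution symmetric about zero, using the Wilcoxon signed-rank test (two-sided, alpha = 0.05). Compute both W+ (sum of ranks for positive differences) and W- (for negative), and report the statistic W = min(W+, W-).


Step 1: Drop any zero differences (none here) and take |d_i|.
|d| = [4, 8, 1, 2, 3, 2, 8, 8]
Step 2: Midrank |d_i| (ties get averaged ranks).
ranks: |4|->5, |8|->7, |1|->1, |2|->2.5, |3|->4, |2|->2.5, |8|->7, |8|->7
Step 3: Attach original signs; sum ranks with positive sign and with negative sign.
W+ = 5 + 1 + 7 + 7 = 20
W- = 7 + 2.5 + 4 + 2.5 = 16
(Check: W+ + W- = 36 should equal n(n+1)/2 = 36.)
Step 4: Test statistic W = min(W+, W-) = 16.
Step 5: Ties in |d|, so use the tie-corrected normal approximation.
        E[W] = n(n+1)/4 = 8*9/4 = 18.
        Tie groups: |d|=2 (t=2), |d|=8 (t=3); sum(t^3 - t) = 30.
        Var[W] = n(n+1)(2n+1)/24 - sum(t^3-t)/48 = 1224/24 - 30/48 = 50.375.
        z = (W - E[W]) / sqrt(Var[W]) = (16 - 18) / 7.0975 = -0.2818.
        Two-sided p = 2*Phi(z) = 0.778106.
Step 6: alpha = 0.05. fail to reject H0.

W+ = 20, W- = 16, W = min = 16, p = 0.778106, fail to reject H0.


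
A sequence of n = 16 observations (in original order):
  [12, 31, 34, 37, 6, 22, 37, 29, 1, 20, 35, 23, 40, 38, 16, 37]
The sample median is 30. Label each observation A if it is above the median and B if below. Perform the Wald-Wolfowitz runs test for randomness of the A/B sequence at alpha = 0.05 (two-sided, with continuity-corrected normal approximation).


Step 1: Compute median = 30; label A = above, B = below.
Labels in order: BAAABBABBBABAABA  (n_A = 8, n_B = 8)
Step 2: Count runs R = 10.
Step 3: Under H0 (random ordering), E[R] = 2*n_A*n_B/(n_A+n_B) + 1 = 2*8*8/16 + 1 = 9.0000.
        Var[R] = 2*n_A*n_B*(2*n_A*n_B - n_A - n_B) / ((n_A+n_B)^2 * (n_A+n_B-1)) = 14336/3840 = 3.7333.
        SD[R] = 1.9322.
Step 4: Continuity-corrected z = (R - 0.5 - E[R]) / SD[R] = (10 - 0.5 - 9.0000) / 1.9322 = 0.2588.
Step 5: Two-sided p-value via normal approximation = 2*(1 - Phi(|z|)) = 0.795809.
Step 6: alpha = 0.05. fail to reject H0.

R = 10, z = 0.2588, p = 0.795809, fail to reject H0.


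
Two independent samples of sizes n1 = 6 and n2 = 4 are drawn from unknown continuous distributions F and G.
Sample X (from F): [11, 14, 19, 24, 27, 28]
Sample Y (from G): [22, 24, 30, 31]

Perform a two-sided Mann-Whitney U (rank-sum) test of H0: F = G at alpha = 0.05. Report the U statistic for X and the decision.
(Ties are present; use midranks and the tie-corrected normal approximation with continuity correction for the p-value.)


Step 1: Combine and sort all 10 observations; assign midranks.
sorted (value, group): (11,X), (14,X), (19,X), (22,Y), (24,X), (24,Y), (27,X), (28,X), (30,Y), (31,Y)
ranks: 11->1, 14->2, 19->3, 22->4, 24->5.5, 24->5.5, 27->7, 28->8, 30->9, 31->10
Step 2: Rank sum for X: R1 = 1 + 2 + 3 + 5.5 + 7 + 8 = 26.5.
Step 3: U_X = R1 - n1(n1+1)/2 = 26.5 - 6*7/2 = 26.5 - 21 = 5.5.
       U_Y = n1*n2 - U_X = 24 - 5.5 = 18.5.
Step 4: Ties are present, so use the tie-corrected normal approximation (with continuity correction) for the p-value.
Step 5: p-value = 0.199458; compare to alpha = 0.05. fail to reject H0.

U_X = 5.5, p = 0.199458, fail to reject H0 at alpha = 0.05.


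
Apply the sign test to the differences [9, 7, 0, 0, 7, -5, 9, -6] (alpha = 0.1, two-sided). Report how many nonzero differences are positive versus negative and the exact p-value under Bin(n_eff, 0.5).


Step 1: Discard zero differences. Original n = 8; n_eff = number of nonzero differences = 6.
Nonzero differences (with sign): +9, +7, +7, -5, +9, -6
Step 2: Count signs: positive = 4, negative = 2.
Step 3: Under H0: P(positive) = 0.5, so the number of positives S ~ Bin(6, 0.5).
Step 4: Two-sided exact p-value = sum of Bin(6,0.5) probabilities at or below the observed probability = 0.687500.
Step 5: alpha = 0.1. fail to reject H0.

n_eff = 6, pos = 4, neg = 2, p = 0.687500, fail to reject H0.


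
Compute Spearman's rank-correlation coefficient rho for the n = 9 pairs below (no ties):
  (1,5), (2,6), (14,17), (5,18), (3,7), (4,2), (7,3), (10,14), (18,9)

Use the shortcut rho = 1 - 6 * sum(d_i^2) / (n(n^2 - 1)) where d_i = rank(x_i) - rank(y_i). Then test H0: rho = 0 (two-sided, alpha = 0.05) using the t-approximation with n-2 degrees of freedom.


Step 1: Rank x and y separately (midranks; no ties here).
rank(x): 1->1, 2->2, 14->8, 5->5, 3->3, 4->4, 7->6, 10->7, 18->9
rank(y): 5->3, 6->4, 17->8, 18->9, 7->5, 2->1, 3->2, 14->7, 9->6
Step 2: d_i = R_x(i) - R_y(i); compute d_i^2.
  (1-3)^2=4, (2-4)^2=4, (8-8)^2=0, (5-9)^2=16, (3-5)^2=4, (4-1)^2=9, (6-2)^2=16, (7-7)^2=0, (9-6)^2=9
sum(d^2) = 62.
Step 3: rho = 1 - 6*62 / (9*(9^2 - 1)) = 1 - 372/720 = 0.483333.
Step 4: Under H0, t = rho * sqrt((n-2)/(1-rho^2)) = 1.4607 ~ t(7).
Step 5: Two-sided p-value from the t-distribution with 7 df = 0.187470.
Step 6: alpha = 0.05. fail to reject H0.

rho = 0.4833, p = 0.187470, fail to reject H0 at alpha = 0.05.


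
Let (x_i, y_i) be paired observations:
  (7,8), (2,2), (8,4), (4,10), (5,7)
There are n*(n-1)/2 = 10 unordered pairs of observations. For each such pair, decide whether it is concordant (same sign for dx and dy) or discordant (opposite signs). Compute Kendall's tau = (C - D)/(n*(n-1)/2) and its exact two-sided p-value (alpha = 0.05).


Step 1: Enumerate the 10 unordered pairs (i,j) with i<j and classify each by sign(x_j-x_i) * sign(y_j-y_i).
  (1,2):dx=-5,dy=-6->C; (1,3):dx=+1,dy=-4->D; (1,4):dx=-3,dy=+2->D; (1,5):dx=-2,dy=-1->C
  (2,3):dx=+6,dy=+2->C; (2,4):dx=+2,dy=+8->C; (2,5):dx=+3,dy=+5->C; (3,4):dx=-4,dy=+6->D
  (3,5):dx=-3,dy=+3->D; (4,5):dx=+1,dy=-3->D
Step 2: C = 5, D = 5, total pairs = 10.
Step 3: tau = (C - D)/(n(n-1)/2) = (5 - 5)/10 = 0.000000.
Step 4: Exact two-sided p-value (enumerate n! = 120 permutations of y under H0): p = 1.000000.
Step 5: alpha = 0.05. fail to reject H0.

tau_b = 0.0000 (C=5, D=5), p = 1.000000, fail to reject H0.


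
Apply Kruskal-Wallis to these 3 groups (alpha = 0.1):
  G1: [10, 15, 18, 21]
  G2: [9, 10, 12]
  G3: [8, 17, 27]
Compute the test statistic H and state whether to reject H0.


Step 1: Combine all N = 10 observations and assign midranks.
sorted (value, group, rank): (8,G3,1), (9,G2,2), (10,G1,3.5), (10,G2,3.5), (12,G2,5), (15,G1,6), (17,G3,7), (18,G1,8), (21,G1,9), (27,G3,10)
Step 2: Sum ranks within each group.
R_1 = 26.5 (n_1 = 4)
R_2 = 10.5 (n_2 = 3)
R_3 = 18 (n_3 = 3)
Step 3: H = 12/(N(N+1)) * sum(R_i^2/n_i) - 3(N+1)
     = 12/(10*11) * (26.5^2/4 + 10.5^2/3 + 18^2/3) - 3*11
     = 0.109091 * 320.312 - 33
     = 1.943182.
Step 4: Ties present; correction factor C = 1 - 6/(10^3 - 10) = 0.993939. Corrected H = 1.943182 / 0.993939 = 1.955030.
Step 5: Under H0, H ~ chi^2(2); p-value = 0.376245.
Step 6: alpha = 0.1. fail to reject H0.

H = 1.9550, df = 2, p = 0.376245, fail to reject H0.


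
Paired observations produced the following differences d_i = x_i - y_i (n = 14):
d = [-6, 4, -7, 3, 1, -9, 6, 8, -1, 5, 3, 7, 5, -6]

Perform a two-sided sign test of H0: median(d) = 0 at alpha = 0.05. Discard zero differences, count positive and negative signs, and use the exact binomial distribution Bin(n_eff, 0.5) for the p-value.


Step 1: Discard zero differences. Original n = 14; n_eff = number of nonzero differences = 14.
Nonzero differences (with sign): -6, +4, -7, +3, +1, -9, +6, +8, -1, +5, +3, +7, +5, -6
Step 2: Count signs: positive = 9, negative = 5.
Step 3: Under H0: P(positive) = 0.5, so the number of positives S ~ Bin(14, 0.5).
Step 4: Two-sided exact p-value = sum of Bin(14,0.5) probabilities at or below the observed probability = 0.423950.
Step 5: alpha = 0.05. fail to reject H0.

n_eff = 14, pos = 9, neg = 5, p = 0.423950, fail to reject H0.


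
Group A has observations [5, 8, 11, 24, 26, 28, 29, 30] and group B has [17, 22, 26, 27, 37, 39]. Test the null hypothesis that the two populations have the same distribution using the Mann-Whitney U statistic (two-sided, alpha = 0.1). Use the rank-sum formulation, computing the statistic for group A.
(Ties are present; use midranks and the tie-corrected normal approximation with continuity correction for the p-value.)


Step 1: Combine and sort all 14 observations; assign midranks.
sorted (value, group): (5,X), (8,X), (11,X), (17,Y), (22,Y), (24,X), (26,X), (26,Y), (27,Y), (28,X), (29,X), (30,X), (37,Y), (39,Y)
ranks: 5->1, 8->2, 11->3, 17->4, 22->5, 24->6, 26->7.5, 26->7.5, 27->9, 28->10, 29->11, 30->12, 37->13, 39->14
Step 2: Rank sum for X: R1 = 1 + 2 + 3 + 6 + 7.5 + 10 + 11 + 12 = 52.5.
Step 3: U_X = R1 - n1(n1+1)/2 = 52.5 - 8*9/2 = 52.5 - 36 = 16.5.
       U_Y = n1*n2 - U_X = 48 - 16.5 = 31.5.
Step 4: Ties are present, so use the tie-corrected normal approximation (with continuity correction) for the p-value.
Step 5: p-value = 0.365629; compare to alpha = 0.1. fail to reject H0.

U_X = 16.5, p = 0.365629, fail to reject H0 at alpha = 0.1.
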